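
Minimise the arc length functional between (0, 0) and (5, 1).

Arc-length functional: J[y] = ∫ sqrt(1 + (y')^2) dx.
Lagrangian L = sqrt(1 + (y')^2) has no explicit y dependence, so ∂L/∂y = 0 and the Euler-Lagrange equation gives
    d/dx( y' / sqrt(1 + (y')^2) ) = 0  ⇒  y' / sqrt(1 + (y')^2) = const.
Hence y' is constant, so y(x) is affine.
Fitting the endpoints (0, 0) and (5, 1):
    slope m = (1 − 0) / (5 − 0) = 1/5,
    intercept c = 0 − m·0 = 0.
Extremal: y(x) = (1/5) x.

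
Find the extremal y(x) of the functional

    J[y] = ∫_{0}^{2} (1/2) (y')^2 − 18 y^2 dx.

The Lagrangian is L = (1/2) (y')^2 − 18 y^2.
Compute ∂L/∂y = -36y, ∂L/∂y' = y'.
The Euler-Lagrange equation d/dx(∂L/∂y') − ∂L/∂y = 0 reduces to
    y'' + 36 y = 0.
Its general solution is
    y(x) = A sin(6x) + B cos(6x),
with A, B fixed by the endpoint conditions.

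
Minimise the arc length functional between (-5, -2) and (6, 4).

Arc-length functional: J[y] = ∫ sqrt(1 + (y')^2) dx.
Lagrangian L = sqrt(1 + (y')^2) has no explicit y dependence, so ∂L/∂y = 0 and the Euler-Lagrange equation gives
    d/dx( y' / sqrt(1 + (y')^2) ) = 0  ⇒  y' / sqrt(1 + (y')^2) = const.
Hence y' is constant, so y(x) is affine.
Fitting the endpoints (-5, -2) and (6, 4):
    slope m = (4 − (-2)) / (6 − (-5)) = 6/11,
    intercept c = (-2) − m·(-5) = 8/11.
Extremal: y(x) = (6/11) x + 8/11.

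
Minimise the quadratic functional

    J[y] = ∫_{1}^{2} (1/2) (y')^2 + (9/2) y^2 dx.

The Lagrangian is L = (1/2) (y')^2 + (9/2) y^2.
Compute ∂L/∂y = 9y, ∂L/∂y' = y'.
The Euler-Lagrange equation d/dx(∂L/∂y') − ∂L/∂y = 0 reduces to
    y'' − 9 y = 0.
Its general solution is
    y(x) = A e^(3x) + B e^(−3x),
with A, B fixed by the endpoint conditions.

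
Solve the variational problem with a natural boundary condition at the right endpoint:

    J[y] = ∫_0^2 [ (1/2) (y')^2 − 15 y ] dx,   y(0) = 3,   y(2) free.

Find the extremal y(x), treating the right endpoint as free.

The Lagrangian L = (1/2) (y')^2 − 15 y gives
    ∂L/∂y = −15,   ∂L/∂y' = y'.
Euler-Lagrange: d/dx(y') − (−15) = 0, i.e. y'' + 15 = 0, so
    y(x) = −(15/2) x^2 + C1 x + C2.
Fixed left endpoint y(0) = 3 ⇒ C2 = 3.
The right endpoint x = 2 is free, so the natural (transversality) condition is ∂L/∂y' |_{x=2} = 0, i.e. y'(2) = 0.
Compute y'(x) = −15 x + C1, so y'(2) = −30 + C1 = 0 ⇒ C1 = 30.
Therefore the extremal is
    y(x) = −(15/2) x^2 + 30 x + 3.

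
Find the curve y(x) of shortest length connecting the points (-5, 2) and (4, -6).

Arc-length functional: J[y] = ∫ sqrt(1 + (y')^2) dx.
Lagrangian L = sqrt(1 + (y')^2) has no explicit y dependence, so ∂L/∂y = 0 and the Euler-Lagrange equation gives
    d/dx( y' / sqrt(1 + (y')^2) ) = 0  ⇒  y' / sqrt(1 + (y')^2) = const.
Hence y' is constant, so y(x) is affine.
Fitting the endpoints (-5, 2) and (4, -6):
    slope m = ((-6) − 2) / (4 − (-5)) = -8/9,
    intercept c = 2 − m·(-5) = -22/9.
Extremal: y(x) = (-8/9) x - 22/9.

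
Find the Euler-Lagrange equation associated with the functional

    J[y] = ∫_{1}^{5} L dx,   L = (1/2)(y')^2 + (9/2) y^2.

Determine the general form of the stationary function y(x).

The Lagrangian is L = (1/2)(y')^2 + (9/2) y^2.
∂L/∂y = 9y.
∂L/∂y' = y'.
The Euler-Lagrange equation d/dx(∂L/∂y') − ∂L/∂y = 0 becomes:
    y'' - 9 y = 0
General solution: y(x) = A e^(3x) + B e^(-3x), where A and B are arbitrary constants fixed by the endpoint conditions.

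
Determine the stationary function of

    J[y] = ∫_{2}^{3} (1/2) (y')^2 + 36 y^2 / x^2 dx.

The Lagrangian is L = (1/2) (y')^2 + 36 y^2 / x^2.
Compute ∂L/∂y = 72y/x^2, ∂L/∂y' = y'.
The Euler-Lagrange equation d/dx(∂L/∂y') − ∂L/∂y = 0 reduces to
    y'' − 72/x^2 · y = 0  (x > 0).
Its general solution is
    y(x) = A x^9 + B x^(-8),
with A, B fixed by the endpoint conditions.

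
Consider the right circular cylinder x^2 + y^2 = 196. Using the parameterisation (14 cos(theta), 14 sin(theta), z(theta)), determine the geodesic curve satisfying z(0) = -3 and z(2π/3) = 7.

Parameterise the cylinder of radius R = 14 as
    r(θ) = (14 cos θ, 14 sin θ, z(θ)).
The arc-length element is
    ds = sqrt(196 + (dz/dθ)^2) dθ,
so the Lagrangian is L = sqrt(196 + z'^2).
L depends on z' only, not on z or θ, so ∂L/∂z = 0 and
    ∂L/∂z' = z' / sqrt(196 + z'^2).
The Euler-Lagrange equation gives
    d/dθ( z' / sqrt(196 + z'^2) ) = 0,
so z' is constant. Integrating once:
    z(θ) = a θ + b,
a helix on the cylinder (a straight line when the cylinder is unrolled). The constants a, b are determined by the endpoint conditions.
With endpoint conditions z(0) = -3 and z(2π/3) = 7: from z(0) = b we get b = -3, and a·2π/3 + -3 = 7 gives a = 15/π, so
    z(θ) = (15/π) θ − 3.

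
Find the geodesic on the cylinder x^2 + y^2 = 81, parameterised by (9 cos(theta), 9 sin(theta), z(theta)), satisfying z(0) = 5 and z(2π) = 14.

Parameterise the cylinder of radius R = 9 as
    r(θ) = (9 cos θ, 9 sin θ, z(θ)).
The arc-length element is
    ds = sqrt(81 + (dz/dθ)^2) dθ,
so the Lagrangian is L = sqrt(81 + z'^2).
L depends on z' only, not on z or θ, so ∂L/∂z = 0 and
    ∂L/∂z' = z' / sqrt(81 + z'^2).
The Euler-Lagrange equation gives
    d/dθ( z' / sqrt(81 + z'^2) ) = 0,
so z' is constant. Integrating once:
    z(θ) = a θ + b,
a helix on the cylinder (a straight line when the cylinder is unrolled). The constants a, b are determined by the endpoint conditions.
With endpoint conditions z(0) = 5 and z(2π) = 14: from z(0) = b we get b = 5, and a·2π + 5 = 14 gives a = 9/(2π), so
    z(θ) = (9/(2π)) θ + 5.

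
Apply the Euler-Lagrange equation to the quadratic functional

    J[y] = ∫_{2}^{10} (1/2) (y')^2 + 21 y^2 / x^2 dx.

The Lagrangian is L = (1/2) (y')^2 + 21 y^2 / x^2.
Compute ∂L/∂y = 42y/x^2, ∂L/∂y' = y'.
The Euler-Lagrange equation d/dx(∂L/∂y') − ∂L/∂y = 0 reduces to
    y'' − 42/x^2 · y = 0  (x > 0).
Its general solution is
    y(x) = A x^7 + B x^(-6),
with A, B fixed by the endpoint conditions.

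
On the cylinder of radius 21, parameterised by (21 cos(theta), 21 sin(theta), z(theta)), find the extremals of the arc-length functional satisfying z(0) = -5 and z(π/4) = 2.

Parameterise the cylinder of radius R = 21 as
    r(θ) = (21 cos θ, 21 sin θ, z(θ)).
The arc-length element is
    ds = sqrt(441 + (dz/dθ)^2) dθ,
so the Lagrangian is L = sqrt(441 + z'^2).
L depends on z' only, not on z or θ, so ∂L/∂z = 0 and
    ∂L/∂z' = z' / sqrt(441 + z'^2).
The Euler-Lagrange equation gives
    d/dθ( z' / sqrt(441 + z'^2) ) = 0,
so z' is constant. Integrating once:
    z(θ) = a θ + b,
a helix on the cylinder (a straight line when the cylinder is unrolled). The constants a, b are determined by the endpoint conditions.
With endpoint conditions z(0) = -5 and z(π/4) = 2: from z(0) = b we get b = -5, and a·π/4 + -5 = 2 gives a = 28/π, so
    z(θ) = (28/π) θ − 5.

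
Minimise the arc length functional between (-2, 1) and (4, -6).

Arc-length functional: J[y] = ∫ sqrt(1 + (y')^2) dx.
Lagrangian L = sqrt(1 + (y')^2) has no explicit y dependence, so ∂L/∂y = 0 and the Euler-Lagrange equation gives
    d/dx( y' / sqrt(1 + (y')^2) ) = 0  ⇒  y' / sqrt(1 + (y')^2) = const.
Hence y' is constant, so y(x) is affine.
Fitting the endpoints (-2, 1) and (4, -6):
    slope m = ((-6) − 1) / (4 − (-2)) = -7/6,
    intercept c = 1 − m·(-2) = -4/3.
Extremal: y(x) = (-7/6) x - 4/3.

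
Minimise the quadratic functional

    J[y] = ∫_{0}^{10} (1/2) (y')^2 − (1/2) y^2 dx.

The Lagrangian is L = (1/2) (y')^2 − (1/2) y^2.
Compute ∂L/∂y = -y, ∂L/∂y' = y'.
The Euler-Lagrange equation d/dx(∂L/∂y') − ∂L/∂y = 0 reduces to
    y'' + y = 0.
Its general solution is
    y(x) = A sin(x) + B cos(x),
with A, B fixed by the endpoint conditions.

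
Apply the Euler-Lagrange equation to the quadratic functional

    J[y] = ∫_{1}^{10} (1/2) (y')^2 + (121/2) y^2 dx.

The Lagrangian is L = (1/2) (y')^2 + (121/2) y^2.
Compute ∂L/∂y = 121y, ∂L/∂y' = y'.
The Euler-Lagrange equation d/dx(∂L/∂y') − ∂L/∂y = 0 reduces to
    y'' − 121 y = 0.
Its general solution is
    y(x) = A e^(11x) + B e^(−11x),
with A, B fixed by the endpoint conditions.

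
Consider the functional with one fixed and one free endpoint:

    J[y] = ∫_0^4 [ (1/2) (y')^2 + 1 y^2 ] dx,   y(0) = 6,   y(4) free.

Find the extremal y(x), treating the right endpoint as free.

The Lagrangian L = (1/2) (y')^2 + 1 y^2 gives
    ∂L/∂y = 2 y,   ∂L/∂y' = y'.
Euler-Lagrange: y'' − 2 y = 0.
With k = sqrt(2), the general solution is
    y(x) = A cosh(sqrt(2) x) + B sinh(sqrt(2) x).
Fixed left endpoint y(0) = 6 ⇒ A = 6.
The right endpoint x = 4 is free, so the natural (transversality) condition is ∂L/∂y' |_{x=4} = 0, i.e. y'(4) = 0.
Compute y'(x) = A k sinh(k x) + B k cosh(k x), so
    y'(4) = A k sinh(k·4) + B k cosh(k·4) = 0
    ⇒ B = −A tanh(k·4) = − 6 tanh(sqrt(2)·4).
Therefore the extremal is
    y(x) = 6 cosh(sqrt(2) x) − 6 tanh(sqrt(2)·4) sinh(sqrt(2) x).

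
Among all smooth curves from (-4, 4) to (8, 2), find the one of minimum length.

Arc-length functional: J[y] = ∫ sqrt(1 + (y')^2) dx.
Lagrangian L = sqrt(1 + (y')^2) has no explicit y dependence, so ∂L/∂y = 0 and the Euler-Lagrange equation gives
    d/dx( y' / sqrt(1 + (y')^2) ) = 0  ⇒  y' / sqrt(1 + (y')^2) = const.
Hence y' is constant, so y(x) is affine.
Fitting the endpoints (-4, 4) and (8, 2):
    slope m = (2 − 4) / (8 − (-4)) = -1/6,
    intercept c = 4 − m·(-4) = 10/3.
Extremal: y(x) = (-1/6) x + 10/3.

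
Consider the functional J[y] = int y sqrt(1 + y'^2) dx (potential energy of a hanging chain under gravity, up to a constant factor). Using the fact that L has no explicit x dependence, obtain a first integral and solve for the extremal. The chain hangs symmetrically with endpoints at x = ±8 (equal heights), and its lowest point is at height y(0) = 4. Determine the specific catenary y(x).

The Lagrangian L(y, y') = y sqrt(1 + y'^2) has no explicit x dependence, so the Beltrami identity applies:
    L − y' ∂L/∂y' = C.
Compute ∂L/∂y' = y · y' / sqrt(1 + y'^2). Then
    L − y' ∂L/∂y'
    = y sqrt(1 + y'^2) − y · y'^2 / sqrt(1 + y'^2)
    = y (1 + y'^2 − y'^2) / sqrt(1 + y'^2)
    = y / sqrt(1 + y'^2) = C.
Squaring gives y^2 = C^2 (1 + y'^2), i.e.
    y'^2 = y^2 / C^2 − 1.
Separating variables,
    dy / sqrt(y^2 − C^2) = dx / C,
and integrating gives arccosh(y / C) = (x − a)/C, so
    y(x) = C cosh((x − a)/C),
the catenary. The constants C and a are fixed by the two endpoint conditions (and, for the hanging-chain problem, the length constraint selects C).
Now fit the given data. The endpoints x = ±8 are symmetric at equal height, so the catenary is even about its minimum: a = 0 and y(x) = C cosh(x/C). The lowest point is y(0) = C cosh(0) = C, and we are told y(0) = 4, so C = 4. Therefore
    y(x) = 4 cosh(x/4),
and at the endpoints
    y(±8) = 4 cosh(8/4).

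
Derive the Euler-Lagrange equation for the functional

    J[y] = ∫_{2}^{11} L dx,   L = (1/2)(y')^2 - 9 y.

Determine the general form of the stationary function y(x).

The Lagrangian is L = (1/2)(y')^2 - 9 y.
∂L/∂y = -9.
∂L/∂y' = y'.
The Euler-Lagrange equation d/dx(∂L/∂y') − ∂L/∂y = 0 becomes:
    y'' + 9 = 0
General solution: y(x) = -(9/2) x^2 + A x + B, where A and B are arbitrary constants fixed by the endpoint conditions.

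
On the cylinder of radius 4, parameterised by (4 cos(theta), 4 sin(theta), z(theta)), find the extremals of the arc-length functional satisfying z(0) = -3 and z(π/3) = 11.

Parameterise the cylinder of radius R = 4 as
    r(θ) = (4 cos θ, 4 sin θ, z(θ)).
The arc-length element is
    ds = sqrt(16 + (dz/dθ)^2) dθ,
so the Lagrangian is L = sqrt(16 + z'^2).
L depends on z' only, not on z or θ, so ∂L/∂z = 0 and
    ∂L/∂z' = z' / sqrt(16 + z'^2).
The Euler-Lagrange equation gives
    d/dθ( z' / sqrt(16 + z'^2) ) = 0,
so z' is constant. Integrating once:
    z(θ) = a θ + b,
a helix on the cylinder (a straight line when the cylinder is unrolled). The constants a, b are determined by the endpoint conditions.
With endpoint conditions z(0) = -3 and z(π/3) = 11: from z(0) = b we get b = -3, and a·π/3 + -3 = 11 gives a = 42/π, so
    z(θ) = (42/π) θ − 3.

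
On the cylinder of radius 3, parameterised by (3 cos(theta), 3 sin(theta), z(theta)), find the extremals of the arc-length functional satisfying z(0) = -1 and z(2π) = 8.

Parameterise the cylinder of radius R = 3 as
    r(θ) = (3 cos θ, 3 sin θ, z(θ)).
The arc-length element is
    ds = sqrt(9 + (dz/dθ)^2) dθ,
so the Lagrangian is L = sqrt(9 + z'^2).
L depends on z' only, not on z or θ, so ∂L/∂z = 0 and
    ∂L/∂z' = z' / sqrt(9 + z'^2).
The Euler-Lagrange equation gives
    d/dθ( z' / sqrt(9 + z'^2) ) = 0,
so z' is constant. Integrating once:
    z(θ) = a θ + b,
a helix on the cylinder (a straight line when the cylinder is unrolled). The constants a, b are determined by the endpoint conditions.
With endpoint conditions z(0) = -1 and z(2π) = 8: from z(0) = b we get b = -1, and a·2π + -1 = 8 gives a = 9/(2π), so
    z(θ) = (9/(2π)) θ − 1.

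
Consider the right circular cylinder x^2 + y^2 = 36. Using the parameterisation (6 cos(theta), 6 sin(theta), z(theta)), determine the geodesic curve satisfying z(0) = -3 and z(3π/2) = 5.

Parameterise the cylinder of radius R = 6 as
    r(θ) = (6 cos θ, 6 sin θ, z(θ)).
The arc-length element is
    ds = sqrt(36 + (dz/dθ)^2) dθ,
so the Lagrangian is L = sqrt(36 + z'^2).
L depends on z' only, not on z or θ, so ∂L/∂z = 0 and
    ∂L/∂z' = z' / sqrt(36 + z'^2).
The Euler-Lagrange equation gives
    d/dθ( z' / sqrt(36 + z'^2) ) = 0,
so z' is constant. Integrating once:
    z(θ) = a θ + b,
a helix on the cylinder (a straight line when the cylinder is unrolled). The constants a, b are determined by the endpoint conditions.
With endpoint conditions z(0) = -3 and z(3π/2) = 5: from z(0) = b we get b = -3, and a·3π/2 + -3 = 5 gives a = 16/(3π), so
    z(θ) = (16/(3π)) θ − 3.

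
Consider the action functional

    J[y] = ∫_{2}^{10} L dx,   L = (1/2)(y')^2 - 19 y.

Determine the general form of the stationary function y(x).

The Lagrangian is L = (1/2)(y')^2 - 19 y.
∂L/∂y = -19.
∂L/∂y' = y'.
The Euler-Lagrange equation d/dx(∂L/∂y') − ∂L/∂y = 0 becomes:
    y'' + 19 = 0
General solution: y(x) = -(19/2) x^2 + A x + B, where A and B are arbitrary constants fixed by the endpoint conditions.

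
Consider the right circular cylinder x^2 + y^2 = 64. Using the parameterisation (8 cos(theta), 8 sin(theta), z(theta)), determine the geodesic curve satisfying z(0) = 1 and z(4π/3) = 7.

Parameterise the cylinder of radius R = 8 as
    r(θ) = (8 cos θ, 8 sin θ, z(θ)).
The arc-length element is
    ds = sqrt(64 + (dz/dθ)^2) dθ,
so the Lagrangian is L = sqrt(64 + z'^2).
L depends on z' only, not on z or θ, so ∂L/∂z = 0 and
    ∂L/∂z' = z' / sqrt(64 + z'^2).
The Euler-Lagrange equation gives
    d/dθ( z' / sqrt(64 + z'^2) ) = 0,
so z' is constant. Integrating once:
    z(θ) = a θ + b,
a helix on the cylinder (a straight line when the cylinder is unrolled). The constants a, b are determined by the endpoint conditions.
With endpoint conditions z(0) = 1 and z(4π/3) = 7: from z(0) = b we get b = 1, and a·4π/3 + 1 = 7 gives a = 9/(2π), so
    z(θ) = (9/(2π)) θ + 1.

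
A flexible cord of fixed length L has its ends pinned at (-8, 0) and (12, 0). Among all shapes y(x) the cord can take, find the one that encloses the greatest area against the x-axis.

Set up the augmented Lagrangian using a multiplier λ for the length constraint:
    F(y, y') = y − λ sqrt(1 + y'^2).
F has no explicit x dependence, so the Beltrami identity yields a first integral
    F − y' ∂F/∂y' = C.
Compute ∂F/∂y' = −λ y' / sqrt(1 + y'^2). Then
    y − λ sqrt(1 + y'^2) + λ y'^2 / sqrt(1 + y'^2) = C
    ⇒  y − λ / sqrt(1 + y'^2) = C.
Solving for y' and integrating gives
    (x − a)^2 + (y − b)^2 = λ^2,
a circular arc of radius λ. The constants a, b are determined by the endpoint conditions y(-8) = y(12) = 0, and λ is fixed implicitly by the length constraint
    ∫_{-8}^{12} sqrt(1 + y'^2) dx = L.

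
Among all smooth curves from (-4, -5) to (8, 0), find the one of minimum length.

Arc-length functional: J[y] = ∫ sqrt(1 + (y')^2) dx.
Lagrangian L = sqrt(1 + (y')^2) has no explicit y dependence, so ∂L/∂y = 0 and the Euler-Lagrange equation gives
    d/dx( y' / sqrt(1 + (y')^2) ) = 0  ⇒  y' / sqrt(1 + (y')^2) = const.
Hence y' is constant, so y(x) is affine.
Fitting the endpoints (-4, -5) and (8, 0):
    slope m = (0 − (-5)) / (8 − (-4)) = 5/12,
    intercept c = (-5) − m·(-4) = -10/3.
Extremal: y(x) = (5/12) x - 10/3.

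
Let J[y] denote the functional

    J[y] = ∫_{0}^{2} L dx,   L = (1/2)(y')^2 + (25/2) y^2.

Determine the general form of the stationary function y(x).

The Lagrangian is L = (1/2)(y')^2 + (25/2) y^2.
∂L/∂y = 25y.
∂L/∂y' = y'.
The Euler-Lagrange equation d/dx(∂L/∂y') − ∂L/∂y = 0 becomes:
    y'' - 25 y = 0
General solution: y(x) = A e^(5x) + B e^(-5x), where A and B are arbitrary constants fixed by the endpoint conditions.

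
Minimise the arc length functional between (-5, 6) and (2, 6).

Arc-length functional: J[y] = ∫ sqrt(1 + (y')^2) dx.
Lagrangian L = sqrt(1 + (y')^2) has no explicit y dependence, so ∂L/∂y = 0 and the Euler-Lagrange equation gives
    d/dx( y' / sqrt(1 + (y')^2) ) = 0  ⇒  y' / sqrt(1 + (y')^2) = const.
Hence y' is constant, so y(x) is affine.
Fitting the endpoints (-5, 6) and (2, 6):
    slope m = (6 − 6) / (2 − (-5)) = 0,
    intercept c = 6 − m·(-5) = 6.
Extremal: y(x) = 6.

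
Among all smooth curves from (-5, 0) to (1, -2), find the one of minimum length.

Arc-length functional: J[y] = ∫ sqrt(1 + (y')^2) dx.
Lagrangian L = sqrt(1 + (y')^2) has no explicit y dependence, so ∂L/∂y = 0 and the Euler-Lagrange equation gives
    d/dx( y' / sqrt(1 + (y')^2) ) = 0  ⇒  y' / sqrt(1 + (y')^2) = const.
Hence y' is constant, so y(x) is affine.
Fitting the endpoints (-5, 0) and (1, -2):
    slope m = ((-2) − 0) / (1 − (-5)) = -1/3,
    intercept c = 0 − m·(-5) = -5/3.
Extremal: y(x) = (-1/3) x - 5/3.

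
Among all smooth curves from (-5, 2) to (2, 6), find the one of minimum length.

Arc-length functional: J[y] = ∫ sqrt(1 + (y')^2) dx.
Lagrangian L = sqrt(1 + (y')^2) has no explicit y dependence, so ∂L/∂y = 0 and the Euler-Lagrange equation gives
    d/dx( y' / sqrt(1 + (y')^2) ) = 0  ⇒  y' / sqrt(1 + (y')^2) = const.
Hence y' is constant, so y(x) is affine.
Fitting the endpoints (-5, 2) and (2, 6):
    slope m = (6 − 2) / (2 − (-5)) = 4/7,
    intercept c = 2 − m·(-5) = 34/7.
Extremal: y(x) = (4/7) x + 34/7.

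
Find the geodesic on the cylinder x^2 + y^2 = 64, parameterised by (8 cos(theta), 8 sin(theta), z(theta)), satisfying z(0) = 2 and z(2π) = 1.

Parameterise the cylinder of radius R = 8 as
    r(θ) = (8 cos θ, 8 sin θ, z(θ)).
The arc-length element is
    ds = sqrt(64 + (dz/dθ)^2) dθ,
so the Lagrangian is L = sqrt(64 + z'^2).
L depends on z' only, not on z or θ, so ∂L/∂z = 0 and
    ∂L/∂z' = z' / sqrt(64 + z'^2).
The Euler-Lagrange equation gives
    d/dθ( z' / sqrt(64 + z'^2) ) = 0,
so z' is constant. Integrating once:
    z(θ) = a θ + b,
a helix on the cylinder (a straight line when the cylinder is unrolled). The constants a, b are determined by the endpoint conditions.
With endpoint conditions z(0) = 2 and z(2π) = 1: from z(0) = b we get b = 2, and a·2π + 2 = 1 gives a = -1/(2π), so
    z(θ) = (-1/(2π)) θ + 2.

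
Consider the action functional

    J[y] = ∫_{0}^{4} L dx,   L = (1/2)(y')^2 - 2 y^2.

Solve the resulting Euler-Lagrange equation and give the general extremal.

The Lagrangian is L = (1/2)(y')^2 - 2 y^2.
∂L/∂y = -4y.
∂L/∂y' = y'.
The Euler-Lagrange equation d/dx(∂L/∂y') − ∂L/∂y = 0 becomes:
    y'' + 4 y = 0
General solution: y(x) = A sin(2x) + B cos(2x), where A and B are arbitrary constants fixed by the endpoint conditions.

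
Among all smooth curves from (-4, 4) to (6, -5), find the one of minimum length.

Arc-length functional: J[y] = ∫ sqrt(1 + (y')^2) dx.
Lagrangian L = sqrt(1 + (y')^2) has no explicit y dependence, so ∂L/∂y = 0 and the Euler-Lagrange equation gives
    d/dx( y' / sqrt(1 + (y')^2) ) = 0  ⇒  y' / sqrt(1 + (y')^2) = const.
Hence y' is constant, so y(x) is affine.
Fitting the endpoints (-4, 4) and (6, -5):
    slope m = ((-5) − 4) / (6 − (-4)) = -9/10,
    intercept c = 4 − m·(-4) = 2/5.
Extremal: y(x) = (-9/10) x + 2/5.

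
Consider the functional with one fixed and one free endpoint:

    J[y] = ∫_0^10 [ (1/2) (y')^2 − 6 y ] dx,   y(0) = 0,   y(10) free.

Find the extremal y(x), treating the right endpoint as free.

The Lagrangian L = (1/2) (y')^2 − 6 y gives
    ∂L/∂y = −6,   ∂L/∂y' = y'.
Euler-Lagrange: d/dx(y') − (−6) = 0, i.e. y'' + 6 = 0, so
    y(x) = −(6/2) x^2 + C1 x + C2.
Fixed left endpoint y(0) = 0 ⇒ C2 = 0.
The right endpoint x = 10 is free, so the natural (transversality) condition is ∂L/∂y' |_{x=10} = 0, i.e. y'(10) = 0.
Compute y'(x) = −6 x + C1, so y'(10) = −60 + C1 = 0 ⇒ C1 = 60.
Therefore the extremal is
    y(x) = −3 x^2 + 60 x.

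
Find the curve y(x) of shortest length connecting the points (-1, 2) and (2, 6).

Arc-length functional: J[y] = ∫ sqrt(1 + (y')^2) dx.
Lagrangian L = sqrt(1 + (y')^2) has no explicit y dependence, so ∂L/∂y = 0 and the Euler-Lagrange equation gives
    d/dx( y' / sqrt(1 + (y')^2) ) = 0  ⇒  y' / sqrt(1 + (y')^2) = const.
Hence y' is constant, so y(x) is affine.
Fitting the endpoints (-1, 2) and (2, 6):
    slope m = (6 − 2) / (2 − (-1)) = 4/3,
    intercept c = 2 − m·(-1) = 10/3.
Extremal: y(x) = (4/3) x + 10/3.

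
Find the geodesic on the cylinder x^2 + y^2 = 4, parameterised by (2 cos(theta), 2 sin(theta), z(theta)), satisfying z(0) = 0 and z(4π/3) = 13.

Parameterise the cylinder of radius R = 2 as
    r(θ) = (2 cos θ, 2 sin θ, z(θ)).
The arc-length element is
    ds = sqrt(4 + (dz/dθ)^2) dθ,
so the Lagrangian is L = sqrt(4 + z'^2).
L depends on z' only, not on z or θ, so ∂L/∂z = 0 and
    ∂L/∂z' = z' / sqrt(4 + z'^2).
The Euler-Lagrange equation gives
    d/dθ( z' / sqrt(4 + z'^2) ) = 0,
so z' is constant. Integrating once:
    z(θ) = a θ + b,
a helix on the cylinder (a straight line when the cylinder is unrolled). The constants a, b are determined by the endpoint conditions.
With endpoint conditions z(0) = 0 and z(4π/3) = 13: from z(0) = b we get b = 0, and a·4π/3 + 0 = 13 gives a = 39/(4π), so
    z(θ) = (39/(4π)) θ.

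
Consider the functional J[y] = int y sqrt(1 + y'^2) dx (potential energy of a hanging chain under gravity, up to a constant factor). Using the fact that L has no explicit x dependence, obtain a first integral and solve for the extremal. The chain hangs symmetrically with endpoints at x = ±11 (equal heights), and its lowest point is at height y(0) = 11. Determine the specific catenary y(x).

The Lagrangian L(y, y') = y sqrt(1 + y'^2) has no explicit x dependence, so the Beltrami identity applies:
    L − y' ∂L/∂y' = C.
Compute ∂L/∂y' = y · y' / sqrt(1 + y'^2). Then
    L − y' ∂L/∂y'
    = y sqrt(1 + y'^2) − y · y'^2 / sqrt(1 + y'^2)
    = y (1 + y'^2 − y'^2) / sqrt(1 + y'^2)
    = y / sqrt(1 + y'^2) = C.
Squaring gives y^2 = C^2 (1 + y'^2), i.e.
    y'^2 = y^2 / C^2 − 1.
Separating variables,
    dy / sqrt(y^2 − C^2) = dx / C,
and integrating gives arccosh(y / C) = (x − a)/C, so
    y(x) = C cosh((x − a)/C),
the catenary. The constants C and a are fixed by the two endpoint conditions (and, for the hanging-chain problem, the length constraint selects C).
Now fit the given data. The endpoints x = ±11 are symmetric at equal height, so the catenary is even about its minimum: a = 0 and y(x) = C cosh(x/C). The lowest point is y(0) = C cosh(0) = C, and we are told y(0) = 11, so C = 11. Therefore
    y(x) = 11 cosh(x/11),
and at the endpoints
    y(±11) = 11 cosh(11/11).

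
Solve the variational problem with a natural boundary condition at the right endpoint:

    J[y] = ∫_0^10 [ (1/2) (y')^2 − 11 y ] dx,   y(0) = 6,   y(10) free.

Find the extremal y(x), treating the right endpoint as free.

The Lagrangian L = (1/2) (y')^2 − 11 y gives
    ∂L/∂y = −11,   ∂L/∂y' = y'.
Euler-Lagrange: d/dx(y') − (−11) = 0, i.e. y'' + 11 = 0, so
    y(x) = −(11/2) x^2 + C1 x + C2.
Fixed left endpoint y(0) = 6 ⇒ C2 = 6.
The right endpoint x = 10 is free, so the natural (transversality) condition is ∂L/∂y' |_{x=10} = 0, i.e. y'(10) = 0.
Compute y'(x) = −11 x + C1, so y'(10) = −110 + C1 = 0 ⇒ C1 = 110.
Therefore the extremal is
    y(x) = −(11/2) x^2 + 110 x + 6.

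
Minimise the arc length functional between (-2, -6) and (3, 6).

Arc-length functional: J[y] = ∫ sqrt(1 + (y')^2) dx.
Lagrangian L = sqrt(1 + (y')^2) has no explicit y dependence, so ∂L/∂y = 0 and the Euler-Lagrange equation gives
    d/dx( y' / sqrt(1 + (y')^2) ) = 0  ⇒  y' / sqrt(1 + (y')^2) = const.
Hence y' is constant, so y(x) is affine.
Fitting the endpoints (-2, -6) and (3, 6):
    slope m = (6 − (-6)) / (3 − (-2)) = 12/5,
    intercept c = (-6) − m·(-2) = -6/5.
Extremal: y(x) = (12/5) x - 6/5.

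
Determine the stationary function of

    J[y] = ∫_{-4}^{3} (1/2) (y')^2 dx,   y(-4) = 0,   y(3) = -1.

The Lagrangian is L = (1/2) (y')^2.
Compute ∂L/∂y = 0, ∂L/∂y' = y'.
The Euler-Lagrange equation d/dx(∂L/∂y') − ∂L/∂y = 0 reduces to
    y'' = 0.
Its general solution is
    y(x) = A x + B,
with A, B fixed by the endpoint conditions.
Applying the endpoint conditions y(-4) = 0 and y(3) = -1: solve A·-4 + B = 0 and A·3 + B = -1. Subtracting gives A(3 − -4) = -1 − 0, so A = -1/7, and B = 0 − A·-4 = -4/7. Therefore
    y(x) = (-1/7) x - 4/7.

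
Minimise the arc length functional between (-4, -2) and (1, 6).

Arc-length functional: J[y] = ∫ sqrt(1 + (y')^2) dx.
Lagrangian L = sqrt(1 + (y')^2) has no explicit y dependence, so ∂L/∂y = 0 and the Euler-Lagrange equation gives
    d/dx( y' / sqrt(1 + (y')^2) ) = 0  ⇒  y' / sqrt(1 + (y')^2) = const.
Hence y' is constant, so y(x) is affine.
Fitting the endpoints (-4, -2) and (1, 6):
    slope m = (6 − (-2)) / (1 − (-4)) = 8/5,
    intercept c = (-2) − m·(-4) = 22/5.
Extremal: y(x) = (8/5) x + 22/5.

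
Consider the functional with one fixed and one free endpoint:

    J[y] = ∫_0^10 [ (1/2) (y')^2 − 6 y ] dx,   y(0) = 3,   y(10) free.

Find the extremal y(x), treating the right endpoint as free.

The Lagrangian L = (1/2) (y')^2 − 6 y gives
    ∂L/∂y = −6,   ∂L/∂y' = y'.
Euler-Lagrange: d/dx(y') − (−6) = 0, i.e. y'' + 6 = 0, so
    y(x) = −(6/2) x^2 + C1 x + C2.
Fixed left endpoint y(0) = 3 ⇒ C2 = 3.
The right endpoint x = 10 is free, so the natural (transversality) condition is ∂L/∂y' |_{x=10} = 0, i.e. y'(10) = 0.
Compute y'(x) = −6 x + C1, so y'(10) = −60 + C1 = 0 ⇒ C1 = 60.
Therefore the extremal is
    y(x) = −3 x^2 + 60 x + 3.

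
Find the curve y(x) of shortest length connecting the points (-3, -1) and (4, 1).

Arc-length functional: J[y] = ∫ sqrt(1 + (y')^2) dx.
Lagrangian L = sqrt(1 + (y')^2) has no explicit y dependence, so ∂L/∂y = 0 and the Euler-Lagrange equation gives
    d/dx( y' / sqrt(1 + (y')^2) ) = 0  ⇒  y' / sqrt(1 + (y')^2) = const.
Hence y' is constant, so y(x) is affine.
Fitting the endpoints (-3, -1) and (4, 1):
    slope m = (1 − (-1)) / (4 − (-3)) = 2/7,
    intercept c = (-1) − m·(-3) = -1/7.
Extremal: y(x) = (2/7) x - 1/7.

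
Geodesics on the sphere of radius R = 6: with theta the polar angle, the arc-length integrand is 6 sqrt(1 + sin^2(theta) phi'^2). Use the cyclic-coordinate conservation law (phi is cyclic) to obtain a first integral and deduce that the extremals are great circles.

On the sphere of radius R = 6 with spherical coordinates (θ, φ), the induced metric is
    ds^2 = 36(dθ^2 + sin^2(θ) dφ^2).
Parameterise by θ; the arc-length functional is
    J[φ] = ∫ 6 sqrt(1 + sin^2(θ) (dφ/dθ)^2) dθ,
so L = 6 sqrt(1 + sin^2(θ) φ'^2). Compute
    ∂L/∂φ = 0  (L has no explicit φ dependence),
    ∂L/∂φ' = 6 sin^2(θ) φ' / sqrt(1 + sin^2(θ) φ'^2).
Since ∂L/∂φ = 0, the Euler-Lagrange equation
    d/dθ(∂L/∂φ') − ∂L/∂φ = 0
reduces to d/dθ(∂L/∂φ') = 0, i.e. the momentum conjugate to φ is conserved:
    6 sin^2(θ) φ' / sqrt(1 + sin^2(θ) φ'^2) = C.
The overall factor of 6 is constant, so dividing through gives Clairaut's relation sin^2(θ) φ' / sqrt(1 + sin^2(θ) φ'^2) = C' (with C' = C/6). Solving for φ' and integrating gives the great-circle family
    cot(θ) = A cos(φ − φ_0),
i.e. the intersection of the sphere with a plane through the origin. The two constants A and φ_0 (equivalently C and one phase) are fixed by the two endpoint conditions.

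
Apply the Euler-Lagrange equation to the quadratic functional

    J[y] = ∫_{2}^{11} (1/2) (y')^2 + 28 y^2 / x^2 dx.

The Lagrangian is L = (1/2) (y')^2 + 28 y^2 / x^2.
Compute ∂L/∂y = 56y/x^2, ∂L/∂y' = y'.
The Euler-Lagrange equation d/dx(∂L/∂y') − ∂L/∂y = 0 reduces to
    y'' − 56/x^2 · y = 0  (x > 0).
Its general solution is
    y(x) = A x^8 + B x^(-7),
with A, B fixed by the endpoint conditions.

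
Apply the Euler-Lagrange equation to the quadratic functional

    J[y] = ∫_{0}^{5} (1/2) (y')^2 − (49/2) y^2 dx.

The Lagrangian is L = (1/2) (y')^2 − (49/2) y^2.
Compute ∂L/∂y = -49y, ∂L/∂y' = y'.
The Euler-Lagrange equation d/dx(∂L/∂y') − ∂L/∂y = 0 reduces to
    y'' + 49 y = 0.
Its general solution is
    y(x) = A sin(7x) + B cos(7x),
with A, B fixed by the endpoint conditions.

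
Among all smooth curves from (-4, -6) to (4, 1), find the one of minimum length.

Arc-length functional: J[y] = ∫ sqrt(1 + (y')^2) dx.
Lagrangian L = sqrt(1 + (y')^2) has no explicit y dependence, so ∂L/∂y = 0 and the Euler-Lagrange equation gives
    d/dx( y' / sqrt(1 + (y')^2) ) = 0  ⇒  y' / sqrt(1 + (y')^2) = const.
Hence y' is constant, so y(x) is affine.
Fitting the endpoints (-4, -6) and (4, 1):
    slope m = (1 − (-6)) / (4 − (-4)) = 7/8,
    intercept c = (-6) − m·(-4) = -5/2.
Extremal: y(x) = (7/8) x - 5/2.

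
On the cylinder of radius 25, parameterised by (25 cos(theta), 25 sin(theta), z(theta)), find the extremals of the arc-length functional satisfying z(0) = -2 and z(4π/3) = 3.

Parameterise the cylinder of radius R = 25 as
    r(θ) = (25 cos θ, 25 sin θ, z(θ)).
The arc-length element is
    ds = sqrt(625 + (dz/dθ)^2) dθ,
so the Lagrangian is L = sqrt(625 + z'^2).
L depends on z' only, not on z or θ, so ∂L/∂z = 0 and
    ∂L/∂z' = z' / sqrt(625 + z'^2).
The Euler-Lagrange equation gives
    d/dθ( z' / sqrt(625 + z'^2) ) = 0,
so z' is constant. Integrating once:
    z(θ) = a θ + b,
a helix on the cylinder (a straight line when the cylinder is unrolled). The constants a, b are determined by the endpoint conditions.
With endpoint conditions z(0) = -2 and z(4π/3) = 3: from z(0) = b we get b = -2, and a·4π/3 + -2 = 3 gives a = 15/(4π), so
    z(θ) = (15/(4π)) θ − 2.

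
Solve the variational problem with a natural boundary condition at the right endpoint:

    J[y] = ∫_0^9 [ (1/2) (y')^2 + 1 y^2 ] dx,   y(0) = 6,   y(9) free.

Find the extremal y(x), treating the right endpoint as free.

The Lagrangian L = (1/2) (y')^2 + 1 y^2 gives
    ∂L/∂y = 2 y,   ∂L/∂y' = y'.
Euler-Lagrange: y'' − 2 y = 0.
With k = sqrt(2), the general solution is
    y(x) = A cosh(sqrt(2) x) + B sinh(sqrt(2) x).
Fixed left endpoint y(0) = 6 ⇒ A = 6.
The right endpoint x = 9 is free, so the natural (transversality) condition is ∂L/∂y' |_{x=9} = 0, i.e. y'(9) = 0.
Compute y'(x) = A k sinh(k x) + B k cosh(k x), so
    y'(9) = A k sinh(k·9) + B k cosh(k·9) = 0
    ⇒ B = −A tanh(k·9) = − 6 tanh(sqrt(2)·9).
Therefore the extremal is
    y(x) = 6 cosh(sqrt(2) x) − 6 tanh(sqrt(2)·9) sinh(sqrt(2) x).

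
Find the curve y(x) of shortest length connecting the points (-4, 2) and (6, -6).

Arc-length functional: J[y] = ∫ sqrt(1 + (y')^2) dx.
Lagrangian L = sqrt(1 + (y')^2) has no explicit y dependence, so ∂L/∂y = 0 and the Euler-Lagrange equation gives
    d/dx( y' / sqrt(1 + (y')^2) ) = 0  ⇒  y' / sqrt(1 + (y')^2) = const.
Hence y' is constant, so y(x) is affine.
Fitting the endpoints (-4, 2) and (6, -6):
    slope m = ((-6) − 2) / (6 − (-4)) = -4/5,
    intercept c = 2 − m·(-4) = -6/5.
Extremal: y(x) = (-4/5) x - 6/5.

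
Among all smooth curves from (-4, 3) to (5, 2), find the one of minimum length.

Arc-length functional: J[y] = ∫ sqrt(1 + (y')^2) dx.
Lagrangian L = sqrt(1 + (y')^2) has no explicit y dependence, so ∂L/∂y = 0 and the Euler-Lagrange equation gives
    d/dx( y' / sqrt(1 + (y')^2) ) = 0  ⇒  y' / sqrt(1 + (y')^2) = const.
Hence y' is constant, so y(x) is affine.
Fitting the endpoints (-4, 3) and (5, 2):
    slope m = (2 − 3) / (5 − (-4)) = -1/9,
    intercept c = 3 − m·(-4) = 23/9.
Extremal: y(x) = (-1/9) x + 23/9.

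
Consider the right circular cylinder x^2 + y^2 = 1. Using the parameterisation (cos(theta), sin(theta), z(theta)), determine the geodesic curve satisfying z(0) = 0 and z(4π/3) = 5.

Parameterise the cylinder of radius R = 1 as
    r(θ) = (cos θ, sin θ, z(θ)).
The arc-length element is
    ds = sqrt(1 + (dz/dθ)^2) dθ,
so the Lagrangian is L = sqrt(1 + z'^2).
L depends on z' only, not on z or θ, so ∂L/∂z = 0 and
    ∂L/∂z' = z' / sqrt(1 + z'^2).
The Euler-Lagrange equation gives
    d/dθ( z' / sqrt(1 + z'^2) ) = 0,
so z' is constant. Integrating once:
    z(θ) = a θ + b,
a helix on the cylinder (a straight line when the cylinder is unrolled). The constants a, b are determined by the endpoint conditions.
With endpoint conditions z(0) = 0 and z(4π/3) = 5: from z(0) = b we get b = 0, and a·4π/3 + 0 = 5 gives a = 15/(4π), so
    z(θ) = (15/(4π)) θ.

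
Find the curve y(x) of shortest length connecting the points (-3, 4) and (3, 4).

Arc-length functional: J[y] = ∫ sqrt(1 + (y')^2) dx.
Lagrangian L = sqrt(1 + (y')^2) has no explicit y dependence, so ∂L/∂y = 0 and the Euler-Lagrange equation gives
    d/dx( y' / sqrt(1 + (y')^2) ) = 0  ⇒  y' / sqrt(1 + (y')^2) = const.
Hence y' is constant, so y(x) is affine.
Fitting the endpoints (-3, 4) and (3, 4):
    slope m = (4 − 4) / (3 − (-3)) = 0,
    intercept c = 4 − m·(-3) = 4.
Extremal: y(x) = 4.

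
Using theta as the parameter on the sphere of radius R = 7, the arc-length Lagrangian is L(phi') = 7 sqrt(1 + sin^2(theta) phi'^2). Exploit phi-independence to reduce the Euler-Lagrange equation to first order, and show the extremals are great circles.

On the sphere of radius R = 7 with spherical coordinates (θ, φ), the induced metric is
    ds^2 = 49(dθ^2 + sin^2(θ) dφ^2).
Parameterise by θ; the arc-length functional is
    J[φ] = ∫ 7 sqrt(1 + sin^2(θ) (dφ/dθ)^2) dθ,
so L = 7 sqrt(1 + sin^2(θ) φ'^2). Compute
    ∂L/∂φ = 0  (L has no explicit φ dependence),
    ∂L/∂φ' = 7 sin^2(θ) φ' / sqrt(1 + sin^2(θ) φ'^2).
Since ∂L/∂φ = 0, the Euler-Lagrange equation
    d/dθ(∂L/∂φ') − ∂L/∂φ = 0
reduces to d/dθ(∂L/∂φ') = 0, i.e. the momentum conjugate to φ is conserved:
    7 sin^2(θ) φ' / sqrt(1 + sin^2(θ) φ'^2) = C.
The overall factor of 7 is constant, so dividing through gives Clairaut's relation sin^2(θ) φ' / sqrt(1 + sin^2(θ) φ'^2) = C' (with C' = C/7). Solving for φ' and integrating gives the great-circle family
    cot(θ) = A cos(φ − φ_0),
i.e. the intersection of the sphere with a plane through the origin. The two constants A and φ_0 (equivalently C and one phase) are fixed by the two endpoint conditions.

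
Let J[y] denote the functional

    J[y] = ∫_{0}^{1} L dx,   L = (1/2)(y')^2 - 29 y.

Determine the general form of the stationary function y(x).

The Lagrangian is L = (1/2)(y')^2 - 29 y.
∂L/∂y = -29.
∂L/∂y' = y'.
The Euler-Lagrange equation d/dx(∂L/∂y') − ∂L/∂y = 0 becomes:
    y'' + 29 = 0
General solution: y(x) = -(29/2) x^2 + A x + B, where A and B are arbitrary constants fixed by the endpoint conditions.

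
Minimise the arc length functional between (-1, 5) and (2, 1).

Arc-length functional: J[y] = ∫ sqrt(1 + (y')^2) dx.
Lagrangian L = sqrt(1 + (y')^2) has no explicit y dependence, so ∂L/∂y = 0 and the Euler-Lagrange equation gives
    d/dx( y' / sqrt(1 + (y')^2) ) = 0  ⇒  y' / sqrt(1 + (y')^2) = const.
Hence y' is constant, so y(x) is affine.
Fitting the endpoints (-1, 5) and (2, 1):
    slope m = (1 − 5) / (2 − (-1)) = -4/3,
    intercept c = 5 − m·(-1) = 11/3.
Extremal: y(x) = (-4/3) x + 11/3.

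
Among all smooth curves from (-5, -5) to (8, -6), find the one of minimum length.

Arc-length functional: J[y] = ∫ sqrt(1 + (y')^2) dx.
Lagrangian L = sqrt(1 + (y')^2) has no explicit y dependence, so ∂L/∂y = 0 and the Euler-Lagrange equation gives
    d/dx( y' / sqrt(1 + (y')^2) ) = 0  ⇒  y' / sqrt(1 + (y')^2) = const.
Hence y' is constant, so y(x) is affine.
Fitting the endpoints (-5, -5) and (8, -6):
    slope m = ((-6) − (-5)) / (8 − (-5)) = -1/13,
    intercept c = (-5) − m·(-5) = -70/13.
Extremal: y(x) = (-1/13) x - 70/13.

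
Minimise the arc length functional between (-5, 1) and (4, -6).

Arc-length functional: J[y] = ∫ sqrt(1 + (y')^2) dx.
Lagrangian L = sqrt(1 + (y')^2) has no explicit y dependence, so ∂L/∂y = 0 and the Euler-Lagrange equation gives
    d/dx( y' / sqrt(1 + (y')^2) ) = 0  ⇒  y' / sqrt(1 + (y')^2) = const.
Hence y' is constant, so y(x) is affine.
Fitting the endpoints (-5, 1) and (4, -6):
    slope m = ((-6) − 1) / (4 − (-5)) = -7/9,
    intercept c = 1 − m·(-5) = -26/9.
Extremal: y(x) = (-7/9) x - 26/9.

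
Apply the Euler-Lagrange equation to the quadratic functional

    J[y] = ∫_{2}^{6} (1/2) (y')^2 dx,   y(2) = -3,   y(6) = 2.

The Lagrangian is L = (1/2) (y')^2.
Compute ∂L/∂y = 0, ∂L/∂y' = y'.
The Euler-Lagrange equation d/dx(∂L/∂y') − ∂L/∂y = 0 reduces to
    y'' = 0.
Its general solution is
    y(x) = A x + B,
with A, B fixed by the endpoint conditions.
Applying the endpoint conditions y(2) = -3 and y(6) = 2: solve A·2 + B = -3 and A·6 + B = 2. Subtracting gives A(6 − 2) = 2 − -3, so A = 5/4, and B = -3 − A·2 = -11/2. Therefore
    y(x) = (5/4) x - 11/2.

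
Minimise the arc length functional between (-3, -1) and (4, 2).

Arc-length functional: J[y] = ∫ sqrt(1 + (y')^2) dx.
Lagrangian L = sqrt(1 + (y')^2) has no explicit y dependence, so ∂L/∂y = 0 and the Euler-Lagrange equation gives
    d/dx( y' / sqrt(1 + (y')^2) ) = 0  ⇒  y' / sqrt(1 + (y')^2) = const.
Hence y' is constant, so y(x) is affine.
Fitting the endpoints (-3, -1) and (4, 2):
    slope m = (2 − (-1)) / (4 − (-3)) = 3/7,
    intercept c = (-1) − m·(-3) = 2/7.
Extremal: y(x) = (3/7) x + 2/7.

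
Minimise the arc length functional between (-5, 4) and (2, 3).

Arc-length functional: J[y] = ∫ sqrt(1 + (y')^2) dx.
Lagrangian L = sqrt(1 + (y')^2) has no explicit y dependence, so ∂L/∂y = 0 and the Euler-Lagrange equation gives
    d/dx( y' / sqrt(1 + (y')^2) ) = 0  ⇒  y' / sqrt(1 + (y')^2) = const.
Hence y' is constant, so y(x) is affine.
Fitting the endpoints (-5, 4) and (2, 3):
    slope m = (3 − 4) / (2 − (-5)) = -1/7,
    intercept c = 4 − m·(-5) = 23/7.
Extremal: y(x) = (-1/7) x + 23/7.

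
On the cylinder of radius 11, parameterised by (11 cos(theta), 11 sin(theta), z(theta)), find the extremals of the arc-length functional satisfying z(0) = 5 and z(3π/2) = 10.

Parameterise the cylinder of radius R = 11 as
    r(θ) = (11 cos θ, 11 sin θ, z(θ)).
The arc-length element is
    ds = sqrt(121 + (dz/dθ)^2) dθ,
so the Lagrangian is L = sqrt(121 + z'^2).
L depends on z' only, not on z or θ, so ∂L/∂z = 0 and
    ∂L/∂z' = z' / sqrt(121 + z'^2).
The Euler-Lagrange equation gives
    d/dθ( z' / sqrt(121 + z'^2) ) = 0,
so z' is constant. Integrating once:
    z(θ) = a θ + b,
a helix on the cylinder (a straight line when the cylinder is unrolled). The constants a, b are determined by the endpoint conditions.
With endpoint conditions z(0) = 5 and z(3π/2) = 10: from z(0) = b we get b = 5, and a·3π/2 + 5 = 10 gives a = 10/(3π), so
    z(θ) = (10/(3π)) θ + 5.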